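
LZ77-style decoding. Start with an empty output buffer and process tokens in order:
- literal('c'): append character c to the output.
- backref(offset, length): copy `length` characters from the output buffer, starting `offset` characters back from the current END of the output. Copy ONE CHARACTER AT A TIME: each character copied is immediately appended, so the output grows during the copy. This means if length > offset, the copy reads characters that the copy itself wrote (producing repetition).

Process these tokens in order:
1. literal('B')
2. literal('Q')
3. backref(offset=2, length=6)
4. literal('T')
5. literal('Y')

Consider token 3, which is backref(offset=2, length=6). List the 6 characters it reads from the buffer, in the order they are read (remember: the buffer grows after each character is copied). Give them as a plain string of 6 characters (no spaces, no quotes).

Answer: BQBQBQ

Derivation:
Token 1: literal('B'). Output: "B"
Token 2: literal('Q'). Output: "BQ"
Token 3: backref(off=2, len=6). Buffer before: "BQ" (len 2)
  byte 1: read out[0]='B', append. Buffer now: "BQB"
  byte 2: read out[1]='Q', append. Buffer now: "BQBQ"
  byte 3: read out[2]='B', append. Buffer now: "BQBQB"
  byte 4: read out[3]='Q', append. Buffer now: "BQBQBQ"
  byte 5: read out[4]='B', append. Buffer now: "BQBQBQB"
  byte 6: read out[5]='Q', append. Buffer now: "BQBQBQBQ"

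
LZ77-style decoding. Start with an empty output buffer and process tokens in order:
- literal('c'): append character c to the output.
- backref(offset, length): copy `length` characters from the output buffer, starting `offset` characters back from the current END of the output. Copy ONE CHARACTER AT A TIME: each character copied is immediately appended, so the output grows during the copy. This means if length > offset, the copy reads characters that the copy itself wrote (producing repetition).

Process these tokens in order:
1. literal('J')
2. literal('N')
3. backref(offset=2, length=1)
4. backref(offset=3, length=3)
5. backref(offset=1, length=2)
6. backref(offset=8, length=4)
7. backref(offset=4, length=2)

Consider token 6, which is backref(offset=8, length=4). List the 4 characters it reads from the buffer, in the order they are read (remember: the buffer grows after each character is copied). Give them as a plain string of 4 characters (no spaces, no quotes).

Answer: JNJJ

Derivation:
Token 1: literal('J'). Output: "J"
Token 2: literal('N'). Output: "JN"
Token 3: backref(off=2, len=1). Copied 'J' from pos 0. Output: "JNJ"
Token 4: backref(off=3, len=3). Copied 'JNJ' from pos 0. Output: "JNJJNJ"
Token 5: backref(off=1, len=2) (overlapping!). Copied 'JJ' from pos 5. Output: "JNJJNJJJ"
Token 6: backref(off=8, len=4). Buffer before: "JNJJNJJJ" (len 8)
  byte 1: read out[0]='J', append. Buffer now: "JNJJNJJJJ"
  byte 2: read out[1]='N', append. Buffer now: "JNJJNJJJJN"
  byte 3: read out[2]='J', append. Buffer now: "JNJJNJJJJNJ"
  byte 4: read out[3]='J', append. Buffer now: "JNJJNJJJJNJJ"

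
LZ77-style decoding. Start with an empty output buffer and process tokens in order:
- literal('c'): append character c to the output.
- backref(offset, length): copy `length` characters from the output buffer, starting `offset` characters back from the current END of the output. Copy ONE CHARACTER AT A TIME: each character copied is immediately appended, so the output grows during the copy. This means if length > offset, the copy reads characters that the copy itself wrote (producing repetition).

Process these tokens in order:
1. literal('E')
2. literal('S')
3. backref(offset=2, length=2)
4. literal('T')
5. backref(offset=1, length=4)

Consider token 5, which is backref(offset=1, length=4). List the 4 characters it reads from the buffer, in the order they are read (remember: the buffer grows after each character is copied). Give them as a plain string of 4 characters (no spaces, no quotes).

Token 1: literal('E'). Output: "E"
Token 2: literal('S'). Output: "ES"
Token 3: backref(off=2, len=2). Copied 'ES' from pos 0. Output: "ESES"
Token 4: literal('T'). Output: "ESEST"
Token 5: backref(off=1, len=4). Buffer before: "ESEST" (len 5)
  byte 1: read out[4]='T', append. Buffer now: "ESESTT"
  byte 2: read out[5]='T', append. Buffer now: "ESESTTT"
  byte 3: read out[6]='T', append. Buffer now: "ESESTTTT"
  byte 4: read out[7]='T', append. Buffer now: "ESESTTTTT"

Answer: TTTT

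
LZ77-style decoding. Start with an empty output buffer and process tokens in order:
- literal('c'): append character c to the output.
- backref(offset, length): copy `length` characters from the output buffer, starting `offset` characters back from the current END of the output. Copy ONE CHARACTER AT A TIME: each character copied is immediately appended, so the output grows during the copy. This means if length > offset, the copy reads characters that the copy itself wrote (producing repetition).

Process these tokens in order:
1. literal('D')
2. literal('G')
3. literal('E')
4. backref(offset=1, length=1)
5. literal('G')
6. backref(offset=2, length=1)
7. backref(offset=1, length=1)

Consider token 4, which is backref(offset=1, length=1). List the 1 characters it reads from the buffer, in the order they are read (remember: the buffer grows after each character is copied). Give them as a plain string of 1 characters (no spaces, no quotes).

Token 1: literal('D'). Output: "D"
Token 2: literal('G'). Output: "DG"
Token 3: literal('E'). Output: "DGE"
Token 4: backref(off=1, len=1). Buffer before: "DGE" (len 3)
  byte 1: read out[2]='E', append. Buffer now: "DGEE"

Answer: E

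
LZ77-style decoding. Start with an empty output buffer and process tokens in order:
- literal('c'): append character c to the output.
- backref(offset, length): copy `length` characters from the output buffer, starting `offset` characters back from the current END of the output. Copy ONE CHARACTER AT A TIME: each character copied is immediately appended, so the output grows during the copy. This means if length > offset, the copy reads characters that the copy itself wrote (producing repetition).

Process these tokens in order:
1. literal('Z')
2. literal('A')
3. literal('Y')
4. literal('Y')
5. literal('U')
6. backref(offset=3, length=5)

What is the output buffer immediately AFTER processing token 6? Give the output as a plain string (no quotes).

Token 1: literal('Z'). Output: "Z"
Token 2: literal('A'). Output: "ZA"
Token 3: literal('Y'). Output: "ZAY"
Token 4: literal('Y'). Output: "ZAYY"
Token 5: literal('U'). Output: "ZAYYU"
Token 6: backref(off=3, len=5) (overlapping!). Copied 'YYUYY' from pos 2. Output: "ZAYYUYYUYY"

Answer: ZAYYUYYUYY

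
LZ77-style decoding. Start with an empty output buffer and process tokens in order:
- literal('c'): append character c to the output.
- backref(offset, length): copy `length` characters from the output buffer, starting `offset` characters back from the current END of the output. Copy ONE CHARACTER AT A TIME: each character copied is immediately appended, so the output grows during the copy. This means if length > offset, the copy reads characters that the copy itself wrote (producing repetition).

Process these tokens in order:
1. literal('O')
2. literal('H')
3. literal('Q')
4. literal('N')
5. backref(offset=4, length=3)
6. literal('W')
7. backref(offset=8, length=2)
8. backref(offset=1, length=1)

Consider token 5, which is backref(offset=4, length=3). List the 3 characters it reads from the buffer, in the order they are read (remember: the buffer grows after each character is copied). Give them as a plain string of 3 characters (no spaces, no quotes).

Answer: OHQ

Derivation:
Token 1: literal('O'). Output: "O"
Token 2: literal('H'). Output: "OH"
Token 3: literal('Q'). Output: "OHQ"
Token 4: literal('N'). Output: "OHQN"
Token 5: backref(off=4, len=3). Buffer before: "OHQN" (len 4)
  byte 1: read out[0]='O', append. Buffer now: "OHQNO"
  byte 2: read out[1]='H', append. Buffer now: "OHQNOH"
  byte 3: read out[2]='Q', append. Buffer now: "OHQNOHQ"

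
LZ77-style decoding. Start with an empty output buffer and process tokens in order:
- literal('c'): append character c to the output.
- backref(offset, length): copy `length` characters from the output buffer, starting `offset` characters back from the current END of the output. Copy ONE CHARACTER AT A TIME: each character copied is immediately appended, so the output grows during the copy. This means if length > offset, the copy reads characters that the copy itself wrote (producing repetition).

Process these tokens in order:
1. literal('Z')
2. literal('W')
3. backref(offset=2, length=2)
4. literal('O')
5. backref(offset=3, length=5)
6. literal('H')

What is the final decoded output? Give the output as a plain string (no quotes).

Answer: ZWZWOZWOZWH

Derivation:
Token 1: literal('Z'). Output: "Z"
Token 2: literal('W'). Output: "ZW"
Token 3: backref(off=2, len=2). Copied 'ZW' from pos 0. Output: "ZWZW"
Token 4: literal('O'). Output: "ZWZWO"
Token 5: backref(off=3, len=5) (overlapping!). Copied 'ZWOZW' from pos 2. Output: "ZWZWOZWOZW"
Token 6: literal('H'). Output: "ZWZWOZWOZWH"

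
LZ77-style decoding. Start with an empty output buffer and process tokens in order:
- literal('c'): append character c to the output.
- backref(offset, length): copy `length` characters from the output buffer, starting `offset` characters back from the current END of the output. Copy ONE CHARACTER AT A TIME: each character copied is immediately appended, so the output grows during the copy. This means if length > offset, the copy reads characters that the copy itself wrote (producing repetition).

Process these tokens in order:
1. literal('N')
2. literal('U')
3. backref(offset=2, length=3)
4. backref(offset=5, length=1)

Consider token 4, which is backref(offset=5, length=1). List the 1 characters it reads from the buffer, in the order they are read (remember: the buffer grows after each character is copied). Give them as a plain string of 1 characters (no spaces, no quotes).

Answer: N

Derivation:
Token 1: literal('N'). Output: "N"
Token 2: literal('U'). Output: "NU"
Token 3: backref(off=2, len=3) (overlapping!). Copied 'NUN' from pos 0. Output: "NUNUN"
Token 4: backref(off=5, len=1). Buffer before: "NUNUN" (len 5)
  byte 1: read out[0]='N', append. Buffer now: "NUNUNN"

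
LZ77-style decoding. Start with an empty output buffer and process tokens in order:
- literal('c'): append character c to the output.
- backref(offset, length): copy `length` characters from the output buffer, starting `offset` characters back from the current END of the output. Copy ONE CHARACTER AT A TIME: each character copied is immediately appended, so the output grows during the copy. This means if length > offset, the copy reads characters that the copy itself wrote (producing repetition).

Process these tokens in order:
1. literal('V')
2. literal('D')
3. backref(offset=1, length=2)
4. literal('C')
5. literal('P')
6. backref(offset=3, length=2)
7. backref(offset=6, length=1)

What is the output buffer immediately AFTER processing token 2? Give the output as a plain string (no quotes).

Token 1: literal('V'). Output: "V"
Token 2: literal('D'). Output: "VD"

Answer: VD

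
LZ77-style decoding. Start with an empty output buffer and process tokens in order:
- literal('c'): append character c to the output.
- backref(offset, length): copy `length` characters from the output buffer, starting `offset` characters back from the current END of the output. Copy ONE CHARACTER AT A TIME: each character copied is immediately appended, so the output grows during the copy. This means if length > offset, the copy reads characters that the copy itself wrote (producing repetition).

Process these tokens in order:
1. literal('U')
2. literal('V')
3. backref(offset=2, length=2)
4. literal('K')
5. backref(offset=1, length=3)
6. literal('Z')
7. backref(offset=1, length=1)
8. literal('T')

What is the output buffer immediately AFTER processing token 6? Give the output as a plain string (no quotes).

Answer: UVUVKKKKZ

Derivation:
Token 1: literal('U'). Output: "U"
Token 2: literal('V'). Output: "UV"
Token 3: backref(off=2, len=2). Copied 'UV' from pos 0. Output: "UVUV"
Token 4: literal('K'). Output: "UVUVK"
Token 5: backref(off=1, len=3) (overlapping!). Copied 'KKK' from pos 4. Output: "UVUVKKKK"
Token 6: literal('Z'). Output: "UVUVKKKKZ"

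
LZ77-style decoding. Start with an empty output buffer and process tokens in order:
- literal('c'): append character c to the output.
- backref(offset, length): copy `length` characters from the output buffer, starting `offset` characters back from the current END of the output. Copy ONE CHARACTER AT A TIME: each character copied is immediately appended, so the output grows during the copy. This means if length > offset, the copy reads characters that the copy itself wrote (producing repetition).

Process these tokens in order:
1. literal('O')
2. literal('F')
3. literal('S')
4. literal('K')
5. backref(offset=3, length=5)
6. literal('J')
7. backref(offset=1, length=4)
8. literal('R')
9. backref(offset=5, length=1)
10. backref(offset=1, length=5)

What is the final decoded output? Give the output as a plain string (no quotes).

Token 1: literal('O'). Output: "O"
Token 2: literal('F'). Output: "OF"
Token 3: literal('S'). Output: "OFS"
Token 4: literal('K'). Output: "OFSK"
Token 5: backref(off=3, len=5) (overlapping!). Copied 'FSKFS' from pos 1. Output: "OFSKFSKFS"
Token 6: literal('J'). Output: "OFSKFSKFSJ"
Token 7: backref(off=1, len=4) (overlapping!). Copied 'JJJJ' from pos 9. Output: "OFSKFSKFSJJJJJ"
Token 8: literal('R'). Output: "OFSKFSKFSJJJJJR"
Token 9: backref(off=5, len=1). Copied 'J' from pos 10. Output: "OFSKFSKFSJJJJJRJ"
Token 10: backref(off=1, len=5) (overlapping!). Copied 'JJJJJ' from pos 15. Output: "OFSKFSKFSJJJJJRJJJJJJ"

Answer: OFSKFSKFSJJJJJRJJJJJJ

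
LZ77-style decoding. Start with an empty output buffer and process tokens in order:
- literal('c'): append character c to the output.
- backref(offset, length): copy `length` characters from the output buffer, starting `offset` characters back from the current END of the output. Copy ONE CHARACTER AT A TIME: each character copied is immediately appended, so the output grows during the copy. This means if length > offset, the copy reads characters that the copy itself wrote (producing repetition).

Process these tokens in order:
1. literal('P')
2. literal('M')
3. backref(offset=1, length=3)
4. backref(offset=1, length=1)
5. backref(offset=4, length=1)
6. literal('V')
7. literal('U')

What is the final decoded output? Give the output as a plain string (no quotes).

Answer: PMMMMMMVU

Derivation:
Token 1: literal('P'). Output: "P"
Token 2: literal('M'). Output: "PM"
Token 3: backref(off=1, len=3) (overlapping!). Copied 'MMM' from pos 1. Output: "PMMMM"
Token 4: backref(off=1, len=1). Copied 'M' from pos 4. Output: "PMMMMM"
Token 5: backref(off=4, len=1). Copied 'M' from pos 2. Output: "PMMMMMM"
Token 6: literal('V'). Output: "PMMMMMMV"
Token 7: literal('U'). Output: "PMMMMMMVU"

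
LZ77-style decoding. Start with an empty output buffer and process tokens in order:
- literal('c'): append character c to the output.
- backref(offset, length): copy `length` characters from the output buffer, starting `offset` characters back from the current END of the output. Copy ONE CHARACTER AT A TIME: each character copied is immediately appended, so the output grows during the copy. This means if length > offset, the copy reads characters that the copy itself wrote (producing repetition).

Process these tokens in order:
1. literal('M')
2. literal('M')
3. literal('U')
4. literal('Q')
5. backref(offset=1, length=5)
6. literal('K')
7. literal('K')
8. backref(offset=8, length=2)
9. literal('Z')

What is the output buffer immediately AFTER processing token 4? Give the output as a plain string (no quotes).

Answer: MMUQ

Derivation:
Token 1: literal('M'). Output: "M"
Token 2: literal('M'). Output: "MM"
Token 3: literal('U'). Output: "MMU"
Token 4: literal('Q'). Output: "MMUQ"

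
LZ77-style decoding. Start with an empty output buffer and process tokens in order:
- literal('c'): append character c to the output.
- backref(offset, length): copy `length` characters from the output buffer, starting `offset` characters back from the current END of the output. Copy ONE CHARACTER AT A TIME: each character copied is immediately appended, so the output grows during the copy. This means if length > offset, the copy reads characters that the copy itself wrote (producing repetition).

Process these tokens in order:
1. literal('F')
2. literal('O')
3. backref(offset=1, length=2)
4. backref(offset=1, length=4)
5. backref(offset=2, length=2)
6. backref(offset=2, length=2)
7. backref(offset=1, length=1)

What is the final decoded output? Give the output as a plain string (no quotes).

Token 1: literal('F'). Output: "F"
Token 2: literal('O'). Output: "FO"
Token 3: backref(off=1, len=2) (overlapping!). Copied 'OO' from pos 1. Output: "FOOO"
Token 4: backref(off=1, len=4) (overlapping!). Copied 'OOOO' from pos 3. Output: "FOOOOOOO"
Token 5: backref(off=2, len=2). Copied 'OO' from pos 6. Output: "FOOOOOOOOO"
Token 6: backref(off=2, len=2). Copied 'OO' from pos 8. Output: "FOOOOOOOOOOO"
Token 7: backref(off=1, len=1). Copied 'O' from pos 11. Output: "FOOOOOOOOOOOO"

Answer: FOOOOOOOOOOOO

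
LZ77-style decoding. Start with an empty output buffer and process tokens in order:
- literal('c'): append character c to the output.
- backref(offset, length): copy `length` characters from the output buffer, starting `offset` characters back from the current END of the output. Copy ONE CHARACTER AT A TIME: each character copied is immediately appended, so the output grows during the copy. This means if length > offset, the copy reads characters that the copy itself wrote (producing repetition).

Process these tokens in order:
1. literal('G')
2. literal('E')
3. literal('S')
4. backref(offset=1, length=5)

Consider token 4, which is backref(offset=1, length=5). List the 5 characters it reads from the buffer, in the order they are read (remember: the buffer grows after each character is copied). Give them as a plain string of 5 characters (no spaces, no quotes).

Answer: SSSSS

Derivation:
Token 1: literal('G'). Output: "G"
Token 2: literal('E'). Output: "GE"
Token 3: literal('S'). Output: "GES"
Token 4: backref(off=1, len=5). Buffer before: "GES" (len 3)
  byte 1: read out[2]='S', append. Buffer now: "GESS"
  byte 2: read out[3]='S', append. Buffer now: "GESSS"
  byte 3: read out[4]='S', append. Buffer now: "GESSSS"
  byte 4: read out[5]='S', append. Buffer now: "GESSSSS"
  byte 5: read out[6]='S', append. Buffer now: "GESSSSSS"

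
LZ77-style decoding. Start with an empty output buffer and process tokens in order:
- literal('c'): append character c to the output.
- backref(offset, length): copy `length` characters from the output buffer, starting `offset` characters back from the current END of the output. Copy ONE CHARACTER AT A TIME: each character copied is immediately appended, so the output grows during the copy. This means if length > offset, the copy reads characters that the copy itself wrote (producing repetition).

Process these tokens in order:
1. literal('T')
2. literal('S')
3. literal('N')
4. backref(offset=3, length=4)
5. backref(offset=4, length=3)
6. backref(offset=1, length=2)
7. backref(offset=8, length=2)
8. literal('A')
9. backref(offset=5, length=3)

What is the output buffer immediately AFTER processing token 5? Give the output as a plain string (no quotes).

Token 1: literal('T'). Output: "T"
Token 2: literal('S'). Output: "TS"
Token 3: literal('N'). Output: "TSN"
Token 4: backref(off=3, len=4) (overlapping!). Copied 'TSNT' from pos 0. Output: "TSNTSNT"
Token 5: backref(off=4, len=3). Copied 'TSN' from pos 3. Output: "TSNTSNTTSN"

Answer: TSNTSNTTSN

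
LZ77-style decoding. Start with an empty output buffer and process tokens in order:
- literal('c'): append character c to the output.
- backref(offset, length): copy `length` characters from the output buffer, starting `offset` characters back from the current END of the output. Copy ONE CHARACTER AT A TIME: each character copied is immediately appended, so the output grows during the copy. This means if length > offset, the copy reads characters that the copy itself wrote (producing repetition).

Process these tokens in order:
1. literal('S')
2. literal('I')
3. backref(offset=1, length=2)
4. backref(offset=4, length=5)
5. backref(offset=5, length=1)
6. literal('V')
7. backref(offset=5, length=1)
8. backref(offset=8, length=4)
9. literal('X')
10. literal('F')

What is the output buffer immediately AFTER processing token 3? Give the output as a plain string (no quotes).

Answer: SIII

Derivation:
Token 1: literal('S'). Output: "S"
Token 2: literal('I'). Output: "SI"
Token 3: backref(off=1, len=2) (overlapping!). Copied 'II' from pos 1. Output: "SIII"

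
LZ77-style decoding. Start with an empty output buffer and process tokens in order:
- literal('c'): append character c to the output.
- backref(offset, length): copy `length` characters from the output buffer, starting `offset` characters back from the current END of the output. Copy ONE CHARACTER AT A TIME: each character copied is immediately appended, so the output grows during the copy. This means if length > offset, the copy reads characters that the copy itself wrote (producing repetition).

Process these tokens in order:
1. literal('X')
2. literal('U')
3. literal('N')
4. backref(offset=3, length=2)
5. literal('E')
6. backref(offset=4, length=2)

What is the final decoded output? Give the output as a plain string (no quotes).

Answer: XUNXUENX

Derivation:
Token 1: literal('X'). Output: "X"
Token 2: literal('U'). Output: "XU"
Token 3: literal('N'). Output: "XUN"
Token 4: backref(off=3, len=2). Copied 'XU' from pos 0. Output: "XUNXU"
Token 5: literal('E'). Output: "XUNXUE"
Token 6: backref(off=4, len=2). Copied 'NX' from pos 2. Output: "XUNXUENX"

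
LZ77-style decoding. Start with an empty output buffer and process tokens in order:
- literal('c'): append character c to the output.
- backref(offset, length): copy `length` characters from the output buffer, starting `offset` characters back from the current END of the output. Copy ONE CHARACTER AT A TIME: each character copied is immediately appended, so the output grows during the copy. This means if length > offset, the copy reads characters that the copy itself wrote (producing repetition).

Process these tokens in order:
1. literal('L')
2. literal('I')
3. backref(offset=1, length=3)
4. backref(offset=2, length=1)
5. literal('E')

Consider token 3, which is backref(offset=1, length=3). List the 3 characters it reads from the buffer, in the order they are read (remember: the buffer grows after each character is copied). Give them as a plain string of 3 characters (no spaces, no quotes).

Token 1: literal('L'). Output: "L"
Token 2: literal('I'). Output: "LI"
Token 3: backref(off=1, len=3). Buffer before: "LI" (len 2)
  byte 1: read out[1]='I', append. Buffer now: "LII"
  byte 2: read out[2]='I', append. Buffer now: "LIII"
  byte 3: read out[3]='I', append. Buffer now: "LIIII"

Answer: III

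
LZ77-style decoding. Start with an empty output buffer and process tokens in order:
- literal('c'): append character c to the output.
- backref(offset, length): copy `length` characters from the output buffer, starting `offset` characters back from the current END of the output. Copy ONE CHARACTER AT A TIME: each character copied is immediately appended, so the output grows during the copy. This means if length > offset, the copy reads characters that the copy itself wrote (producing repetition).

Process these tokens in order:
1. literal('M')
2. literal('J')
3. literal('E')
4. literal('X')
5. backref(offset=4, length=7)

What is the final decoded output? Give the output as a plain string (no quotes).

Token 1: literal('M'). Output: "M"
Token 2: literal('J'). Output: "MJ"
Token 3: literal('E'). Output: "MJE"
Token 4: literal('X'). Output: "MJEX"
Token 5: backref(off=4, len=7) (overlapping!). Copied 'MJEXMJE' from pos 0. Output: "MJEXMJEXMJE"

Answer: MJEXMJEXMJE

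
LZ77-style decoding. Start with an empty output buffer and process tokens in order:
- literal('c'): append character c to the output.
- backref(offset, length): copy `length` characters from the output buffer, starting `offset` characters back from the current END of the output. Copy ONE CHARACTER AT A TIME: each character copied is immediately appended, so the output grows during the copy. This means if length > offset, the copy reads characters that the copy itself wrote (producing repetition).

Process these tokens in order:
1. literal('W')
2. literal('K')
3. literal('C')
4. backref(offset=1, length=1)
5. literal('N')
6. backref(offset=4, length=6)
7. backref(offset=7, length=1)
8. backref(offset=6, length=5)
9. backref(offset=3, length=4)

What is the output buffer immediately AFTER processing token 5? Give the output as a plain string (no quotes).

Answer: WKCCN

Derivation:
Token 1: literal('W'). Output: "W"
Token 2: literal('K'). Output: "WK"
Token 3: literal('C'). Output: "WKC"
Token 4: backref(off=1, len=1). Copied 'C' from pos 2. Output: "WKCC"
Token 5: literal('N'). Output: "WKCCN"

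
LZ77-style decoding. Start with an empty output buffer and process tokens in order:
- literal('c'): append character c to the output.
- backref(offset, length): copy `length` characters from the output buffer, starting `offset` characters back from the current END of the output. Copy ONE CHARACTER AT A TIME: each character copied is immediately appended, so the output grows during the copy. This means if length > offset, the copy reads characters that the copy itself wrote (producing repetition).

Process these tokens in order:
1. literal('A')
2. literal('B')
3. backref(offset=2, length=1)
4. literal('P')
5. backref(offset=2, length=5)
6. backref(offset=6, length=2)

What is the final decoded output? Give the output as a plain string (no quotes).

Token 1: literal('A'). Output: "A"
Token 2: literal('B'). Output: "AB"
Token 3: backref(off=2, len=1). Copied 'A' from pos 0. Output: "ABA"
Token 4: literal('P'). Output: "ABAP"
Token 5: backref(off=2, len=5) (overlapping!). Copied 'APAPA' from pos 2. Output: "ABAPAPAPA"
Token 6: backref(off=6, len=2). Copied 'PA' from pos 3. Output: "ABAPAPAPAPA"

Answer: ABAPAPAPAPA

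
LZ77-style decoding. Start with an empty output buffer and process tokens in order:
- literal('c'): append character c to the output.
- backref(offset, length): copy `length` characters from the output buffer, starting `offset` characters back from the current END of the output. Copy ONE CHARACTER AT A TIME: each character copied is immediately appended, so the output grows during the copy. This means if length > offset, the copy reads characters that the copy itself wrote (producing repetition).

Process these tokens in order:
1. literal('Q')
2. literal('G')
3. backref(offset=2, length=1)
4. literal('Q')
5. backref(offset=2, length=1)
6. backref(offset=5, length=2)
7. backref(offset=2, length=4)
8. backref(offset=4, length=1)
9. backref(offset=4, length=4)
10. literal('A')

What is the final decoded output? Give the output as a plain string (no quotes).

Answer: QGQQQQGQGQGQGQGQA

Derivation:
Token 1: literal('Q'). Output: "Q"
Token 2: literal('G'). Output: "QG"
Token 3: backref(off=2, len=1). Copied 'Q' from pos 0. Output: "QGQ"
Token 4: literal('Q'). Output: "QGQQ"
Token 5: backref(off=2, len=1). Copied 'Q' from pos 2. Output: "QGQQQ"
Token 6: backref(off=5, len=2). Copied 'QG' from pos 0. Output: "QGQQQQG"
Token 7: backref(off=2, len=4) (overlapping!). Copied 'QGQG' from pos 5. Output: "QGQQQQGQGQG"
Token 8: backref(off=4, len=1). Copied 'Q' from pos 7. Output: "QGQQQQGQGQGQ"
Token 9: backref(off=4, len=4). Copied 'GQGQ' from pos 8. Output: "QGQQQQGQGQGQGQGQ"
Token 10: literal('A'). Output: "QGQQQQGQGQGQGQGQA"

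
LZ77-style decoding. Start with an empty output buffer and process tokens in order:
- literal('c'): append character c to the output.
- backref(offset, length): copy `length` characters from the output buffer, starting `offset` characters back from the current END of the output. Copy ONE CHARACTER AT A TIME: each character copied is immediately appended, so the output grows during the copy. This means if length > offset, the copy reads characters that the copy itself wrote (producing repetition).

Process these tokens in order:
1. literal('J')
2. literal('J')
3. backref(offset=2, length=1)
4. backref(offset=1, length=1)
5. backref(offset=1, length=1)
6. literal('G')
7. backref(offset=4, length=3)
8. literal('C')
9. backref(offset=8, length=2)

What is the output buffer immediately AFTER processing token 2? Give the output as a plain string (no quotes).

Answer: JJ

Derivation:
Token 1: literal('J'). Output: "J"
Token 2: literal('J'). Output: "JJ"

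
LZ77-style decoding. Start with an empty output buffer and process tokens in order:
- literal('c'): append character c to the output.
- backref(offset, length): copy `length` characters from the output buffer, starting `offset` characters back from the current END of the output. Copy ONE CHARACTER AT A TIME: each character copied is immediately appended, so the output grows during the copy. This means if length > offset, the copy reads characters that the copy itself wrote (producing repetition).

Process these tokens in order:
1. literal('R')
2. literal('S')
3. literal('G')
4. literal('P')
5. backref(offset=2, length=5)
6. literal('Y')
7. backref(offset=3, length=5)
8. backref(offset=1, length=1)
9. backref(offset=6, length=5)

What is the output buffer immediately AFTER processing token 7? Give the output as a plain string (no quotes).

Answer: RSGPGPGPGYPGYPG

Derivation:
Token 1: literal('R'). Output: "R"
Token 2: literal('S'). Output: "RS"
Token 3: literal('G'). Output: "RSG"
Token 4: literal('P'). Output: "RSGP"
Token 5: backref(off=2, len=5) (overlapping!). Copied 'GPGPG' from pos 2. Output: "RSGPGPGPG"
Token 6: literal('Y'). Output: "RSGPGPGPGY"
Token 7: backref(off=3, len=5) (overlapping!). Copied 'PGYPG' from pos 7. Output: "RSGPGPGPGYPGYPG"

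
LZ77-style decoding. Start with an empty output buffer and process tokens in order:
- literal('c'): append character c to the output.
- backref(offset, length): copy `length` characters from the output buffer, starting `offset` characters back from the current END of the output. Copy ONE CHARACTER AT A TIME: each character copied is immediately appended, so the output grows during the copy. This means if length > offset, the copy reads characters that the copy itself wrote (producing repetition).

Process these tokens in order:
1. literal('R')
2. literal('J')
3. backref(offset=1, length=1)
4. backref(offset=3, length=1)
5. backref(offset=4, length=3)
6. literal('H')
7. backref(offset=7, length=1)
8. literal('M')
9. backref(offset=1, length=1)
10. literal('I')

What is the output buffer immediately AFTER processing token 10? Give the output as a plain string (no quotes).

Token 1: literal('R'). Output: "R"
Token 2: literal('J'). Output: "RJ"
Token 3: backref(off=1, len=1). Copied 'J' from pos 1. Output: "RJJ"
Token 4: backref(off=3, len=1). Copied 'R' from pos 0. Output: "RJJR"
Token 5: backref(off=4, len=3). Copied 'RJJ' from pos 0. Output: "RJJRRJJ"
Token 6: literal('H'). Output: "RJJRRJJH"
Token 7: backref(off=7, len=1). Copied 'J' from pos 1. Output: "RJJRRJJHJ"
Token 8: literal('M'). Output: "RJJRRJJHJM"
Token 9: backref(off=1, len=1). Copied 'M' from pos 9. Output: "RJJRRJJHJMM"
Token 10: literal('I'). Output: "RJJRRJJHJMMI"

Answer: RJJRRJJHJMMI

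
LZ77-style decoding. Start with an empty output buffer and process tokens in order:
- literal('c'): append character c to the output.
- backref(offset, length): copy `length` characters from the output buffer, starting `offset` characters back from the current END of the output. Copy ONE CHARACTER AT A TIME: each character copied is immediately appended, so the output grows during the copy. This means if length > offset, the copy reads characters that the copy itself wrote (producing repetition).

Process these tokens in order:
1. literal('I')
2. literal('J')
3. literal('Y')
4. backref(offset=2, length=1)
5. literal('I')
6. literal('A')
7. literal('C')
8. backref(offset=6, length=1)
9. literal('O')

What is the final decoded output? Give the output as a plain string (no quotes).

Answer: IJYJIACJO

Derivation:
Token 1: literal('I'). Output: "I"
Token 2: literal('J'). Output: "IJ"
Token 3: literal('Y'). Output: "IJY"
Token 4: backref(off=2, len=1). Copied 'J' from pos 1. Output: "IJYJ"
Token 5: literal('I'). Output: "IJYJI"
Token 6: literal('A'). Output: "IJYJIA"
Token 7: literal('C'). Output: "IJYJIAC"
Token 8: backref(off=6, len=1). Copied 'J' from pos 1. Output: "IJYJIACJ"
Token 9: literal('O'). Output: "IJYJIACJO"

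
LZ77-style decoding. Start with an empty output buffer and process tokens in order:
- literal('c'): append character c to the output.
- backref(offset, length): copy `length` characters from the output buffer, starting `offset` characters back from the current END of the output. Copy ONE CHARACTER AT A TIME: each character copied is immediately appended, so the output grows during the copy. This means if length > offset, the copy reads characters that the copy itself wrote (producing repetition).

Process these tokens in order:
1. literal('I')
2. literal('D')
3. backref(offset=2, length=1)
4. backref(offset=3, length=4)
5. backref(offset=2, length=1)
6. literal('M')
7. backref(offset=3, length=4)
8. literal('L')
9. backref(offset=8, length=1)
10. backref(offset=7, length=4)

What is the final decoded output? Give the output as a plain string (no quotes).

Token 1: literal('I'). Output: "I"
Token 2: literal('D'). Output: "ID"
Token 3: backref(off=2, len=1). Copied 'I' from pos 0. Output: "IDI"
Token 4: backref(off=3, len=4) (overlapping!). Copied 'IDII' from pos 0. Output: "IDIIDII"
Token 5: backref(off=2, len=1). Copied 'I' from pos 5. Output: "IDIIDIII"
Token 6: literal('M'). Output: "IDIIDIIIM"
Token 7: backref(off=3, len=4) (overlapping!). Copied 'IIMI' from pos 6. Output: "IDIIDIIIMIIMI"
Token 8: literal('L'). Output: "IDIIDIIIMIIMIL"
Token 9: backref(off=8, len=1). Copied 'I' from pos 6. Output: "IDIIDIIIMIIMILI"
Token 10: backref(off=7, len=4). Copied 'MIIM' from pos 8. Output: "IDIIDIIIMIIMILIMIIM"

Answer: IDIIDIIIMIIMILIMIIM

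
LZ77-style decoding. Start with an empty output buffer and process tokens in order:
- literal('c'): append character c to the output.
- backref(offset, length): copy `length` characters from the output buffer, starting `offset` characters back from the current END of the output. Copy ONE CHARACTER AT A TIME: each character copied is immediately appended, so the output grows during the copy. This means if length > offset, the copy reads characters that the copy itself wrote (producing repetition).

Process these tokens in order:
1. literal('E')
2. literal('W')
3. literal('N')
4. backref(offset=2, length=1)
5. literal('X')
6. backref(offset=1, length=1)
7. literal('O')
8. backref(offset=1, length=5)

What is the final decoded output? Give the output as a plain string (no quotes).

Token 1: literal('E'). Output: "E"
Token 2: literal('W'). Output: "EW"
Token 3: literal('N'). Output: "EWN"
Token 4: backref(off=2, len=1). Copied 'W' from pos 1. Output: "EWNW"
Token 5: literal('X'). Output: "EWNWX"
Token 6: backref(off=1, len=1). Copied 'X' from pos 4. Output: "EWNWXX"
Token 7: literal('O'). Output: "EWNWXXO"
Token 8: backref(off=1, len=5) (overlapping!). Copied 'OOOOO' from pos 6. Output: "EWNWXXOOOOOO"

Answer: EWNWXXOOOOOO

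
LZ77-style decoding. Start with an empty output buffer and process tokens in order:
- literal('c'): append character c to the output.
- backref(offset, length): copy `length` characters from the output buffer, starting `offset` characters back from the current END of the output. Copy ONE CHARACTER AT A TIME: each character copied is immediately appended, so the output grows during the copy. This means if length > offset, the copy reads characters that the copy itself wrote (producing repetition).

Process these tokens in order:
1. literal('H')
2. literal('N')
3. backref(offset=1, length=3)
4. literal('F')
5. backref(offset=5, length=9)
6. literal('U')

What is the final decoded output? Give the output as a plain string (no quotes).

Answer: HNNNNFNNNNFNNNNU

Derivation:
Token 1: literal('H'). Output: "H"
Token 2: literal('N'). Output: "HN"
Token 3: backref(off=1, len=3) (overlapping!). Copied 'NNN' from pos 1. Output: "HNNNN"
Token 4: literal('F'). Output: "HNNNNF"
Token 5: backref(off=5, len=9) (overlapping!). Copied 'NNNNFNNNN' from pos 1. Output: "HNNNNFNNNNFNNNN"
Token 6: literal('U'). Output: "HNNNNFNNNNFNNNNU"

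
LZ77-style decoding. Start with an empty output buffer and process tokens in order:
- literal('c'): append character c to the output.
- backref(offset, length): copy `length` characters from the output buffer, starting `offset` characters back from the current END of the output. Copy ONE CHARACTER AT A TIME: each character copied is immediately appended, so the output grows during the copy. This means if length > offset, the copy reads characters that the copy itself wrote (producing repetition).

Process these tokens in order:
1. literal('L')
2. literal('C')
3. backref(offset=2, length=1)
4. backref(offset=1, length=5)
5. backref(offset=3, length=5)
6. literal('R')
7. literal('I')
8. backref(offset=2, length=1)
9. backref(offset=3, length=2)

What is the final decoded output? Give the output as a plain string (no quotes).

Answer: LCLLLLLLLLLLLRIRRI

Derivation:
Token 1: literal('L'). Output: "L"
Token 2: literal('C'). Output: "LC"
Token 3: backref(off=2, len=1). Copied 'L' from pos 0. Output: "LCL"
Token 4: backref(off=1, len=5) (overlapping!). Copied 'LLLLL' from pos 2. Output: "LCLLLLLL"
Token 5: backref(off=3, len=5) (overlapping!). Copied 'LLLLL' from pos 5. Output: "LCLLLLLLLLLLL"
Token 6: literal('R'). Output: "LCLLLLLLLLLLLR"
Token 7: literal('I'). Output: "LCLLLLLLLLLLLRI"
Token 8: backref(off=2, len=1). Copied 'R' from pos 13. Output: "LCLLLLLLLLLLLRIR"
Token 9: backref(off=3, len=2). Copied 'RI' from pos 13. Output: "LCLLLLLLLLLLLRIRRI"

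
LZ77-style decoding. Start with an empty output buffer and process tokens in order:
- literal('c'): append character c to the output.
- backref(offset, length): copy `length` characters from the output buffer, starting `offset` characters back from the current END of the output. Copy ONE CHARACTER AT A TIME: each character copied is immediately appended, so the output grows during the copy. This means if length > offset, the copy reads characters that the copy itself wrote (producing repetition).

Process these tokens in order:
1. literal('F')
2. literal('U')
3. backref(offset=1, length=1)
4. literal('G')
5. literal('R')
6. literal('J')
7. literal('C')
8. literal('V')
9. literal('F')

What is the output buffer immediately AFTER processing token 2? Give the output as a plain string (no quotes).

Token 1: literal('F'). Output: "F"
Token 2: literal('U'). Output: "FU"

Answer: FU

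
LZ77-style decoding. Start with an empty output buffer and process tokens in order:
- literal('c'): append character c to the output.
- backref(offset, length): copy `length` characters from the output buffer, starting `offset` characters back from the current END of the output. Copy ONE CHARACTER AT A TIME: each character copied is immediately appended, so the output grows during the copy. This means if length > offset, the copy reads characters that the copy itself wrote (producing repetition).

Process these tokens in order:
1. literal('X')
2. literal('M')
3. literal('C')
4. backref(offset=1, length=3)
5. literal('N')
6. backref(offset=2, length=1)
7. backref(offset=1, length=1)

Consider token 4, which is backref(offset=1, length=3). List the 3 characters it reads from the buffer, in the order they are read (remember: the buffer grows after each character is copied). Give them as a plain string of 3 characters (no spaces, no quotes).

Answer: CCC

Derivation:
Token 1: literal('X'). Output: "X"
Token 2: literal('M'). Output: "XM"
Token 3: literal('C'). Output: "XMC"
Token 4: backref(off=1, len=3). Buffer before: "XMC" (len 3)
  byte 1: read out[2]='C', append. Buffer now: "XMCC"
  byte 2: read out[3]='C', append. Buffer now: "XMCCC"
  byte 3: read out[4]='C', append. Buffer now: "XMCCCC"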